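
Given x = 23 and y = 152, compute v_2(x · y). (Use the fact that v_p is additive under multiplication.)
v_2(3496) = 3

v_p(x) = 0 (factor: 23 = 2^0 · 23); v_p(y) = 3 (factor: 152 = 2^3 · 19). Additivity: v_p(xy) = v_p(x) + v_p(y) = 0 + 3 = 3. (Direct check: xy = 3496 = 2^3 · (437).)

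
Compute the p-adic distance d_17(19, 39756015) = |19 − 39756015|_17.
d_17(19, 39756015) = 1/1419857

Step 1 — x − y = 19 − 39756015 = -39755996. Step 2 — v_17(-39755996) = 5 (factor: -39755996 = −(17^5 · 28); the sign does not affect v_p). Step 3 — |x − y|_17 = 17^{-5} = 1/1419857.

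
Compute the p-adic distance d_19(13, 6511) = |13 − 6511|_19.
d_19(13, 6511) = 1/361

Step 1 — x − y = 13 − 6511 = -6498. Step 2 — v_19(-6498) = 2 (factor: -6498 = −(19^2 · 18); the sign does not affect v_p). Step 3 — |x − y|_19 = 19^{-2} = 1/361.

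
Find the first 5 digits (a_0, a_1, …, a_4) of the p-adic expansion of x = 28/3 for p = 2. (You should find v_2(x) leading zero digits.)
(a_0, …, a_4) = (0, 0, 1, 0, 1)

v_2(28/3) = 2, so a_0 = ... = a_1 = 0. Factor out: x = 2^2 · u with u = 7/3 a unit in ℤ_2. Expand u iteratively via a_{v+i} = u_i mod 2, u_{i+1} = (u_i − a_{v+i})/2:
  u_0 = 7/3;  a_2 = 1;  u_1 = (u_0 − 1)/2 = 2/3
  u_1 = 2/3;  a_3 = 0;  u_2 = (u_1 − 0)/2 = 1/3
  u_2 = 1/3;  a_4 = 1;  u_3 = (u_2 − 1)/2 = -1/3
Digits: (0, 0, 1, 0, 1).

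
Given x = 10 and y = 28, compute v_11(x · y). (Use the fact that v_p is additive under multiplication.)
v_11(280) = 0

v_p(x) = 0 (factor: 10 = 11^0 · 10); v_p(y) = 0 (factor: 28 = 11^0 · 28). Additivity: v_p(xy) = v_p(x) + v_p(y) = 0 + 0 = 0. (Direct check: xy = 280 = 11^0 · (280).)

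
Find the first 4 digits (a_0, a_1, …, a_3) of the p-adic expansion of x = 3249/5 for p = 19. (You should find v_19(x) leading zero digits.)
(a_0, …, a_3) = (0, 0, 17, 3)

v_19(3249/5) = 2, so a_0 = ... = a_1 = 0. Factor out: x = 19^2 · u with u = 9/5 a unit in ℤ_19. Expand u iteratively via a_{v+i} = u_i mod 19, u_{i+1} = (u_i − a_{v+i})/19:
  u_0 = 9/5;  a_2 = 17;  u_1 = (u_0 − 17)/19 = -4/5
  u_1 = -4/5;  a_3 = 3;  u_2 = (u_1 − 3)/19 = -1/5
Digits: (0, 0, 17, 3).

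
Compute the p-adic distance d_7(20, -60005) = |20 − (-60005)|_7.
d_7(20, -60005) = 1/2401

Step 1 — x − y = 20 − (-60005) = 60025. Step 2 — v_7(60025) = 4 (factor: 60025 = (7^4 · 25); the sign does not affect v_p). Step 3 — |x − y|_7 = 7^{-4} = 1/2401.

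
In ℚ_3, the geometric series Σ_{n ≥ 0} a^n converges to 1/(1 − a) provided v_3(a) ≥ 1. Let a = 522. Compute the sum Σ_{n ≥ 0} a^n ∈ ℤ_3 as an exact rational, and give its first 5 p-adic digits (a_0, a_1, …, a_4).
Σ a^n = 1/(1 − a) = -1/521;  first 5 digits = (1, 0, 1, 1, 1)

v_3(a) = 2 ≥ 1, so the series converges in ℤ_3 to 1/(1 − a) = 1/(1 − 522) = -1/521. Expand this rational in ℤ_3: compute digits iteratively via d_i = x_i mod 3, x_{i+1} = (x_i − d_i)/3. The first 5 digits are (1, 0, 1, 1, 1).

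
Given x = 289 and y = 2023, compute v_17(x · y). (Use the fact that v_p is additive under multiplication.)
v_17(584647) = 4

v_p(x) = 2 (factor: 289 = 17^2 · 1); v_p(y) = 2 (factor: 2023 = 17^2 · 7). Additivity: v_p(xy) = v_p(x) + v_p(y) = 2 + 2 = 4. (Direct check: xy = 584647 = 17^4 · (7).)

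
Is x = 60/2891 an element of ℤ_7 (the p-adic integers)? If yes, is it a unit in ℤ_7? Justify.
x ∉ ℤ_7 (v_7(x) = -2 < 0)

ℤ_7 = {x ∈ ℚ_7 : v_7(x) ≥ 0} and ℤ_7^× = {x ∈ ℤ_7 : v_7(x) = 0}. Here v_7(60/2891) = v_7(num) − v_7(den) = -2; compare against these criteria.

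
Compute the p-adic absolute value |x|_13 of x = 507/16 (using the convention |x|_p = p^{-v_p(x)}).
|507/16|_13 = 1/169

Step 1 — compute v_13(x) by factoring powers of 13 out of the numerator and denominator: v_13(507/16) = 2. Step 2 — apply |x|_p = p^{-v_p(x)} = 13^{-2} = 1/169.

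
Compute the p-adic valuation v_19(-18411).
v_19(-18411) = 2

v_19(n) is the largest exponent k such that 19^k divides n. Factor out: -18411 = -19^2 · 51. (Sign doesn't affect v_p.) So v_19(-18411) = 2.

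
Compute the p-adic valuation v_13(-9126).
v_13(-9126) = 2

v_13(n) is the largest exponent k such that 13^k divides n. Factor out: -9126 = -13^2 · 54. (Sign doesn't affect v_p.) So v_13(-9126) = 2.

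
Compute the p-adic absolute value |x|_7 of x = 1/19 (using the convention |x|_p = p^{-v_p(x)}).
|1/19|_7 = 1

Step 1 — compute v_7(x) by factoring powers of 7 out of the numerator and denominator: v_7(1/19) = 0. Step 2 — apply |x|_p = p^{-v_p(x)} = 7^{0} = 1.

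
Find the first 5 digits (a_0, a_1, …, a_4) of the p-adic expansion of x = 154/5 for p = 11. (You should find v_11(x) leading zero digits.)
(a_0, …, a_4) = (0, 5, 2, 2, 2)

v_11(154/5) = 1, so a_0 = ... = a_0 = 0. Factor out: x = 11^1 · u with u = 14/5 a unit in ℤ_11. Expand u iteratively via a_{v+i} = u_i mod 11, u_{i+1} = (u_i − a_{v+i})/11:
  u_0 = 14/5;  a_1 = 5;  u_1 = (u_0 − 5)/11 = -1/5
  u_1 = -1/5;  a_2 = 2;  u_2 = (u_1 − 2)/11 = -1/5
  u_2 = -1/5;  a_3 = 2;  u_3 = (u_2 − 2)/11 = -1/5
  u_3 = -1/5;  a_4 = 2;  u_4 = (u_3 − 2)/11 = -1/5
Digits: (0, 5, 2, 2, 2).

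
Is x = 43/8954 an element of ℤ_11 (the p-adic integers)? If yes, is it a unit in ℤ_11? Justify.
x ∉ ℤ_11 (v_11(x) = -2 < 0)

ℤ_11 = {x ∈ ℚ_11 : v_11(x) ≥ 0} and ℤ_11^× = {x ∈ ℤ_11 : v_11(x) = 0}. Here v_11(43/8954) = v_11(num) − v_11(den) = -2; compare against these criteria.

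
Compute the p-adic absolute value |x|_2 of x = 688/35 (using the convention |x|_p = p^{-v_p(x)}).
|688/35|_2 = 1/16

Step 1 — compute v_2(x) by factoring powers of 2 out of the numerator and denominator: v_2(688/35) = 4. Step 2 — apply |x|_p = p^{-v_p(x)} = 2^{-4} = 1/16.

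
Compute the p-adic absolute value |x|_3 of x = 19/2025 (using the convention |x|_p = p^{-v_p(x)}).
|19/2025|_3 = 81

Step 1 — compute v_3(x) by factoring powers of 3 out of the numerator and denominator: v_3(19/2025) = -4. Step 2 — apply |x|_p = p^{-v_p(x)} = 3^{4} = 81.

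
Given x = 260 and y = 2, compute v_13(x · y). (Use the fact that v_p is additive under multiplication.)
v_13(520) = 1

v_p(x) = 1 (factor: 260 = 13^1 · 20); v_p(y) = 0 (factor: 2 = 13^0 · 2). Additivity: v_p(xy) = v_p(x) + v_p(y) = 1 + 0 = 1. (Direct check: xy = 520 = 13^1 · (40).)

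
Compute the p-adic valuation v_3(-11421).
v_3(-11421) = 5

v_3(n) is the largest exponent k such that 3^k divides n. Factor out: -11421 = -3^5 · 47. (Sign doesn't affect v_p.) So v_3(-11421) = 5.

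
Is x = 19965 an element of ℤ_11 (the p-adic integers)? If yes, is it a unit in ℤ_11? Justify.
x ∈ ℤ_11 but not a unit; v_11(x) = 3 > 0

ℤ_11 = {x ∈ ℚ_11 : v_11(x) ≥ 0} and ℤ_11^× = {x ∈ ℤ_11 : v_11(x) = 0}. Here v_11(19965) = v_11(num) − v_11(den) = 3; compare against these criteria.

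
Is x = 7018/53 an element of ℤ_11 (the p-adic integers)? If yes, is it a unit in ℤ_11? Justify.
x ∈ ℤ_11 but not a unit; v_11(x) = 2 > 0

ℤ_11 = {x ∈ ℚ_11 : v_11(x) ≥ 0} and ℤ_11^× = {x ∈ ℤ_11 : v_11(x) = 0}. Here v_11(7018/53) = v_11(num) − v_11(den) = 2; compare against these criteria.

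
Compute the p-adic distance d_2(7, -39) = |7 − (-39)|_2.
d_2(7, -39) = 1/2

Step 1 — x − y = 7 − (-39) = 46. Step 2 — v_2(46) = 1 (factor: 46 = (2^1 · 23); the sign does not affect v_p). Step 3 — |x − y|_2 = 2^{-1} = 1/2.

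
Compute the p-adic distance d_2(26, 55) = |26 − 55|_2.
d_2(26, 55) = 1

Step 1 — x − y = 26 − 55 = -29. Step 2 — v_2(-29) = 0 (factor: -29 = −(2^0 · 29); the sign does not affect v_p). Step 3 — |x − y|_2 = 2^{0} = 1.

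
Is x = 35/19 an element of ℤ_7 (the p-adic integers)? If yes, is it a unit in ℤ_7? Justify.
x ∈ ℤ_7 but not a unit; v_7(x) = 1 > 0

ℤ_7 = {x ∈ ℚ_7 : v_7(x) ≥ 0} and ℤ_7^× = {x ∈ ℤ_7 : v_7(x) = 0}. Here v_7(35/19) = v_7(num) − v_7(den) = 1; compare against these criteria.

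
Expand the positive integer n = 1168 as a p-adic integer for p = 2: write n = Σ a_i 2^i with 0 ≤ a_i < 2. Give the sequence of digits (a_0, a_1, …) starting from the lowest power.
(a_0, a_1, …) = (0, 0, 0, 0, 1, 0, 0, 1, 0, 0, 1)

Repeated division by 2 gives the digits low-to-high: 1168 = 1·2^4 + 1·2^7 + 1·2^10. Digit sequence: (0, 0, 0, 0, 1, 0, 0, 1, 0, 0, 1).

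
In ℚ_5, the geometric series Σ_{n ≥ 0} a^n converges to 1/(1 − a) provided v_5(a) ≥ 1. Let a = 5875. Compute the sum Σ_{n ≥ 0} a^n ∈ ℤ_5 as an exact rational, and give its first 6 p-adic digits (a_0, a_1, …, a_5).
Σ a^n = 1/(1 − a) = -1/5874;  first 6 digits = (1, 0, 0, 2, 4, 1)

v_5(a) = 3 ≥ 1, so the series converges in ℤ_5 to 1/(1 − a) = 1/(1 − 5875) = -1/5874. Expand this rational in ℤ_5: compute digits iteratively via d_i = x_i mod 5, x_{i+1} = (x_i − d_i)/5. The first 6 digits are (1, 0, 0, 2, 4, 1).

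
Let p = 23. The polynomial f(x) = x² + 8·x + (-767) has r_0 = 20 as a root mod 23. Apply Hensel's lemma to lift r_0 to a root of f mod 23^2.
r_1 = 388 (mod 529)

Hensel: r_{i+1} = r_i − f(r_i)·(f′(r_i))^{-1} mod 23^{i+2}, f′(x) = 2x + 8. Iterate:
  r_0 = 20 (mod 23)
  r_1 = 388 (mod 529)
Final: r = 388 satisfies f(r) ≡ 0 mod 23^2.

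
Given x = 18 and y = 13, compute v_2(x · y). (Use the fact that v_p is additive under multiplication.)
v_2(234) = 1

v_p(x) = 1 (factor: 18 = 2^1 · 9); v_p(y) = 0 (factor: 13 = 2^0 · 13). Additivity: v_p(xy) = v_p(x) + v_p(y) = 1 + 0 = 1. (Direct check: xy = 234 = 2^1 · (117).)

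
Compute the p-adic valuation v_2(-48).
v_2(-48) = 4

v_2(n) is the largest exponent k such that 2^k divides n. Factor out: -48 = -2^4 · 3. (Sign doesn't affect v_p.) So v_2(-48) = 4.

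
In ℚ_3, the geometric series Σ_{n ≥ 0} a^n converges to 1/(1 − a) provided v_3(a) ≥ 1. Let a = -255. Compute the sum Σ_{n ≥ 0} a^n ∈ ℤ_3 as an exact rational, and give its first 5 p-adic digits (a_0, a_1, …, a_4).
Σ a^n = 1/(1 − a) = 1/256;  first 5 digits = (1, 2, 2, 0, 2)

v_3(a) = 1 ≥ 1, so the series converges in ℤ_3 to 1/(1 − a) = 1/(1 − (-255)) = 1/256. Expand this rational in ℤ_3: compute digits iteratively via d_i = x_i mod 3, x_{i+1} = (x_i − d_i)/3. The first 5 digits are (1, 2, 2, 0, 2).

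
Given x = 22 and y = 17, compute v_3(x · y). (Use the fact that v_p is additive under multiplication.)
v_3(374) = 0

v_p(x) = 0 (factor: 22 = 3^0 · 22); v_p(y) = 0 (factor: 17 = 3^0 · 17). Additivity: v_p(xy) = v_p(x) + v_p(y) = 0 + 0 = 0. (Direct check: xy = 374 = 3^0 · (374).)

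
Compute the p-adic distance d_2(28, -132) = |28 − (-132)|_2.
d_2(28, -132) = 1/32

Step 1 — x − y = 28 − (-132) = 160. Step 2 — v_2(160) = 5 (factor: 160 = (2^5 · 5); the sign does not affect v_p). Step 3 — |x − y|_2 = 2^{-5} = 1/32.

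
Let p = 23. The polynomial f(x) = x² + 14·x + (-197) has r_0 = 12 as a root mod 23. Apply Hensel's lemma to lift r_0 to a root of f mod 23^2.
r_1 = 357 (mod 529)

Hensel: r_{i+1} = r_i − f(r_i)·(f′(r_i))^{-1} mod 23^{i+2}, f′(x) = 2x + 14. Iterate:
  r_0 = 12 (mod 23)
  r_1 = 357 (mod 529)
Final: r = 357 satisfies f(r) ≡ 0 mod 23^2.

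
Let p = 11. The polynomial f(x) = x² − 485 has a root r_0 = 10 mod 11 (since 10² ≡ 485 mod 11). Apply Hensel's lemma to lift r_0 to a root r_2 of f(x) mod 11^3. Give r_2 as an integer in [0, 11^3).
r_2 = 1088 (mod 1331)

Hensel's recurrence: r_{i+1} = r_i − f(r_i)·(f′(r_i))^{-1} mod 11^{i+2}, with f′(x) = 2x. Iterate:
  r_0 = 10 (mod 11)
  r_1 = 120 (mod 121)
  r_2 = 1088 (mod 1331)
Final: r_2 = 1088, and one checks f(r_2) ≡ 0 mod 11^3.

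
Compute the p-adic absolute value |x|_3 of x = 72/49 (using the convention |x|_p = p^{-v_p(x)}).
|72/49|_3 = 1/9

Step 1 — compute v_3(x) by factoring powers of 3 out of the numerator and denominator: v_3(72/49) = 2. Step 2 — apply |x|_p = p^{-v_p(x)} = 3^{-2} = 1/9.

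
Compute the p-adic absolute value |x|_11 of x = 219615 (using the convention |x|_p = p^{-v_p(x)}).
|219615|_11 = 1/14641

Step 1 — compute v_11(x) by factoring powers of 11 out of the numerator and denominator: v_11(219615) = 4. Step 2 — apply |x|_p = p^{-v_p(x)} = 11^{-4} = 1/14641.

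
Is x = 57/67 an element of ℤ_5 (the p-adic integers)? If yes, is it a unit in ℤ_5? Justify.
x ∈ ℤ_5^× (unit); v_5(x) = 0

ℤ_5 = {x ∈ ℚ_5 : v_5(x) ≥ 0} and ℤ_5^× = {x ∈ ℤ_5 : v_5(x) = 0}. Here v_5(57/67) = v_5(num) − v_5(den) = 0; compare against these criteria.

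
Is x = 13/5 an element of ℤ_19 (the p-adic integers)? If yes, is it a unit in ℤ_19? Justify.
x ∈ ℤ_19^× (unit); v_19(x) = 0

ℤ_19 = {x ∈ ℚ_19 : v_19(x) ≥ 0} and ℤ_19^× = {x ∈ ℤ_19 : v_19(x) = 0}. Here v_19(13/5) = v_19(num) − v_19(den) = 0; compare against these criteria.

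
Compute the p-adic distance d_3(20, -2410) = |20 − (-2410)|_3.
d_3(20, -2410) = 1/243

Step 1 — x − y = 20 − (-2410) = 2430. Step 2 — v_3(2430) = 5 (factor: 2430 = (3^5 · 10); the sign does not affect v_p). Step 3 — |x − y|_3 = 3^{-5} = 1/243.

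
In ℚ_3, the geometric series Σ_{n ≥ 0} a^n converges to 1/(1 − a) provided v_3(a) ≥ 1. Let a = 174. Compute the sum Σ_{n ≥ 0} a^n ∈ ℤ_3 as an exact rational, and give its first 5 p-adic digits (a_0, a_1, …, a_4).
Σ a^n = 1/(1 − a) = -1/173;  first 5 digits = (1, 1, 2, 0, 2)

v_3(a) = 1 ≥ 1, so the series converges in ℤ_3 to 1/(1 − a) = 1/(1 − 174) = -1/173. Expand this rational in ℤ_3: compute digits iteratively via d_i = x_i mod 3, x_{i+1} = (x_i − d_i)/3. The first 5 digits are (1, 1, 2, 0, 2).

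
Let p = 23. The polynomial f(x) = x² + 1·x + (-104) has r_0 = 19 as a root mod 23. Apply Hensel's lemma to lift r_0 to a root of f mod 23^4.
r_3 = 58324 (mod 279841)

Hensel: r_{i+1} = r_i − f(r_i)·(f′(r_i))^{-1} mod 23^{i+2}, f′(x) = 2x + 1. Iterate:
  r_0 = 19 (mod 23)
  r_1 = 134 (mod 529)
  r_2 = 9656 (mod 12167)
  r_3 = 58324 (mod 279841)
Final: r = 58324 satisfies f(r) ≡ 0 mod 23^4.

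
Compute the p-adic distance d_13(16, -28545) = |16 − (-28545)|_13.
d_13(16, -28545) = 1/28561

Step 1 — x − y = 16 − (-28545) = 28561. Step 2 — v_13(28561) = 4 (factor: 28561 = (13^4 · 1); the sign does not affect v_p). Step 3 — |x − y|_13 = 13^{-4} = 1/28561.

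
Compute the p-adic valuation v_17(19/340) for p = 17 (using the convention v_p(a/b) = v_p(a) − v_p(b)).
v_17(19/340) = -1

Factor powers of 17 from the numerator and denominator of the reduced fraction: 19 = 17^0 · 19 and 340 = 17^1 · 20. Apply v_p(a/b) = v_p(a) − v_p(b): v_17(19/340) = 0 − 1 = -1.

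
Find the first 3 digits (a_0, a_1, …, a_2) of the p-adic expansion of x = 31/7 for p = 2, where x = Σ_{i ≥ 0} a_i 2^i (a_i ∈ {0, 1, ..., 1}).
(a_0, …, a_2) = (1, 0, 0)

v_2(31/7) = 0 (numerator and denominator both coprime to 2), so x ∈ ℤ_2^×. Compute digits iteratively via a_i = x_i mod 2, x_{i+1} = (x_i − a_i)/2, with x_0 = x:
  x_0 = 31/7;  a_0 = 1;  x_1 = (x_0 − 1)/2 = 12/7
  x_1 = 12/7;  a_1 = 0;  x_2 = (x_1 − 0)/2 = 6/7
  x_2 = 6/7;  a_2 = 0;  x_3 = (x_2 − 0)/2 = 3/7
Digits: (1, 0, 0).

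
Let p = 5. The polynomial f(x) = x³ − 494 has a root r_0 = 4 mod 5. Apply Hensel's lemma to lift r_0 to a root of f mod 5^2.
r_1 = 14 (mod 25)

Hensel: r_{i+1} = r_i − f(r_i)/f′(r_i) mod 5^{i+2}, where f′(x) = 3x². Iterate:
  r_0 = 4 (mod 5)
  r_1 = 14 (mod 25)
Final: r = 14 with f(r) ≡ 0 mod 5^2.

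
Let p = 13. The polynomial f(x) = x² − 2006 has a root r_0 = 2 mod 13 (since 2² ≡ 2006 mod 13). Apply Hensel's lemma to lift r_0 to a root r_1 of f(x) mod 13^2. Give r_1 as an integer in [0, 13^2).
r_1 = 80 (mod 169)

Hensel's recurrence: r_{i+1} = r_i − f(r_i)·(f′(r_i))^{-1} mod 13^{i+2}, with f′(x) = 2x. Iterate:
  r_0 = 2 (mod 13)
  r_1 = 80 (mod 169)
Final: r_1 = 80, and one checks f(r_1) ≡ 0 mod 13^2.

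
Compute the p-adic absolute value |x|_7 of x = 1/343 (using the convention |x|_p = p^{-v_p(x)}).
|1/343|_7 = 343

Step 1 — compute v_7(x) by factoring powers of 7 out of the numerator and denominator: v_7(1/343) = -3. Step 2 — apply |x|_p = p^{-v_p(x)} = 7^{3} = 343.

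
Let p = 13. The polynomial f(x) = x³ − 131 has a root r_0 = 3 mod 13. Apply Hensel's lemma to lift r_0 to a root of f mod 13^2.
r_1 = 107 (mod 169)

Hensel: r_{i+1} = r_i − f(r_i)/f′(r_i) mod 13^{i+2}, where f′(x) = 3x². Iterate:
  r_0 = 3 (mod 13)
  r_1 = 107 (mod 169)
Final: r = 107 with f(r) ≡ 0 mod 13^2.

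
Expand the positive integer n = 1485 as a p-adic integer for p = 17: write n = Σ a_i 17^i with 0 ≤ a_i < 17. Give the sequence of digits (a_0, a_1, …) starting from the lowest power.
(a_0, a_1, …) = (6, 2, 5)

Repeated division by 17 gives the digits low-to-high: 1485 = 6 + 2·17^1 + 5·17^2. Digit sequence: (6, 2, 5).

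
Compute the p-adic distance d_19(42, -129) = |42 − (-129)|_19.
d_19(42, -129) = 1/19

Step 1 — x − y = 42 − (-129) = 171. Step 2 — v_19(171) = 1 (factor: 171 = (19^1 · 9); the sign does not affect v_p). Step 3 — |x − y|_19 = 19^{-1} = 1/19.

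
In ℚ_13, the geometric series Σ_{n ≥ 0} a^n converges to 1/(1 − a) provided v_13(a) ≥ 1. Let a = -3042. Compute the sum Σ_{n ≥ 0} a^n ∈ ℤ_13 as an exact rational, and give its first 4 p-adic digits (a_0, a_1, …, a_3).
Σ a^n = 1/(1 − a) = 1/3043;  first 4 digits = (1, 0, 8, 11)

v_13(a) = 2 ≥ 1, so the series converges in ℤ_13 to 1/(1 − a) = 1/(1 − (-3042)) = 1/3043. Expand this rational in ℤ_13: compute digits iteratively via d_i = x_i mod 13, x_{i+1} = (x_i − d_i)/13. The first 4 digits are (1, 0, 8, 11).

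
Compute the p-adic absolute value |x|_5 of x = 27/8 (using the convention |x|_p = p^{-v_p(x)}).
|27/8|_5 = 1

Step 1 — compute v_5(x) by factoring powers of 5 out of the numerator and denominator: v_5(27/8) = 0. Step 2 — apply |x|_p = p^{-v_p(x)} = 5^{0} = 1.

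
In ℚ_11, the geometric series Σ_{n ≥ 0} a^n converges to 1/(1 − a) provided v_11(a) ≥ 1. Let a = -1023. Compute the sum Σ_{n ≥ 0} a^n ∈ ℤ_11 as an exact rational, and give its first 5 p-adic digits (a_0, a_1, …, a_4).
Σ a^n = 1/(1 − a) = 1/1024;  first 5 digits = (1, 6, 5, 0, 8)

v_11(a) = 1 ≥ 1, so the series converges in ℤ_11 to 1/(1 − a) = 1/(1 − (-1023)) = 1/1024. Expand this rational in ℤ_11: compute digits iteratively via d_i = x_i mod 11, x_{i+1} = (x_i − d_i)/11. The first 5 digits are (1, 6, 5, 0, 8).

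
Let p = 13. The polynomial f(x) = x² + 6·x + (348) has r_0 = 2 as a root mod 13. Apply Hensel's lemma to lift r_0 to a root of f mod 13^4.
r_3 = 12066 (mod 28561)

Hensel: r_{i+1} = r_i − f(r_i)·(f′(r_i))^{-1} mod 13^{i+2}, f′(x) = 2x + 6. Iterate:
  r_0 = 2 (mod 13)
  r_1 = 67 (mod 169)
  r_2 = 1081 (mod 2197)
  r_3 = 12066 (mod 28561)
Final: r = 12066 satisfies f(r) ≡ 0 mod 13^4.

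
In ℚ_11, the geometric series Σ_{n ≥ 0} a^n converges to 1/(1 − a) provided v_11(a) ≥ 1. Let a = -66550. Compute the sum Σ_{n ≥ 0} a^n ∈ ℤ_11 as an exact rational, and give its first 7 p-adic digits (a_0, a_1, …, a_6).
Σ a^n = 1/(1 − a) = 1/66551;  first 7 digits = (1, 0, 0, 5, 6, 10, 2)

v_11(a) = 3 ≥ 1, so the series converges in ℤ_11 to 1/(1 − a) = 1/(1 − (-66550)) = 1/66551. Expand this rational in ℤ_11: compute digits iteratively via d_i = x_i mod 11, x_{i+1} = (x_i − d_i)/11. The first 7 digits are (1, 0, 0, 5, 6, 10, 2).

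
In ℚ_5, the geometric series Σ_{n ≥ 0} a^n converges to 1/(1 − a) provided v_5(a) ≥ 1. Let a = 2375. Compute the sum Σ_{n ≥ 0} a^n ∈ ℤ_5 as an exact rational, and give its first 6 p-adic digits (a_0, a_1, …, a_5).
Σ a^n = 1/(1 − a) = -1/2374;  first 6 digits = (1, 0, 0, 4, 3, 0)

v_5(a) = 3 ≥ 1, so the series converges in ℤ_5 to 1/(1 − a) = 1/(1 − 2375) = -1/2374. Expand this rational in ℤ_5: compute digits iteratively via d_i = x_i mod 5, x_{i+1} = (x_i − d_i)/5. The first 6 digits are (1, 0, 0, 4, 3, 0).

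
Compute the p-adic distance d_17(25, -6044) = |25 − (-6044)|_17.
d_17(25, -6044) = 1/289

Step 1 — x − y = 25 − (-6044) = 6069. Step 2 — v_17(6069) = 2 (factor: 6069 = (17^2 · 21); the sign does not affect v_p). Step 3 — |x − y|_17 = 17^{-2} = 1/289.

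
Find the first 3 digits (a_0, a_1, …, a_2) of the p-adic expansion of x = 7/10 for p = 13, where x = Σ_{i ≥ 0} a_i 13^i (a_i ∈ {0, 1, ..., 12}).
(a_0, …, a_2) = (2, 9, 11)

v_13(7/10) = 0 (numerator and denominator both coprime to 13), so x ∈ ℤ_13^×. Compute digits iteratively via a_i = x_i mod 13, x_{i+1} = (x_i − a_i)/13, with x_0 = x:
  x_0 = 7/10;  a_0 = 2;  x_1 = (x_0 − 2)/13 = -1/10
  x_1 = -1/10;  a_1 = 9;  x_2 = (x_1 − 9)/13 = -7/10
  x_2 = -7/10;  a_2 = 11;  x_3 = (x_2 − 11)/13 = -9/10
Digits: (2, 9, 11).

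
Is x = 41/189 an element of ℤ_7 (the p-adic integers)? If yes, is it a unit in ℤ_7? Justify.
x ∉ ℤ_7 (v_7(x) = -1 < 0)

ℤ_7 = {x ∈ ℚ_7 : v_7(x) ≥ 0} and ℤ_7^× = {x ∈ ℤ_7 : v_7(x) = 0}. Here v_7(41/189) = v_7(num) − v_7(den) = -1; compare against these criteria.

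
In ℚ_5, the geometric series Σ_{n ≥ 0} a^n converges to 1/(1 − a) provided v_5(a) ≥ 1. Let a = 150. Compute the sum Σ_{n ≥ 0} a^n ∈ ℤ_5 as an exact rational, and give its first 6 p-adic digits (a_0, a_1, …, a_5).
Σ a^n = 1/(1 − a) = -1/149;  first 6 digits = (1, 0, 1, 1, 1, 2)

v_5(a) = 2 ≥ 1, so the series converges in ℤ_5 to 1/(1 − a) = 1/(1 − 150) = -1/149. Expand this rational in ℤ_5: compute digits iteratively via d_i = x_i mod 5, x_{i+1} = (x_i − d_i)/5. The first 6 digits are (1, 0, 1, 1, 1, 2).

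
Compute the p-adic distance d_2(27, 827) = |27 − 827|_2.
d_2(27, 827) = 1/32

Step 1 — x − y = 27 − 827 = -800. Step 2 — v_2(-800) = 5 (factor: -800 = −(2^5 · 25); the sign does not affect v_p). Step 3 — |x − y|_2 = 2^{-5} = 1/32.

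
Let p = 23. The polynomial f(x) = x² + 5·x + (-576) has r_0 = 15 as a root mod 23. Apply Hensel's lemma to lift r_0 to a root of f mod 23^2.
r_1 = 38 (mod 529)

Hensel: r_{i+1} = r_i − f(r_i)·(f′(r_i))^{-1} mod 23^{i+2}, f′(x) = 2x + 5. Iterate:
  r_0 = 15 (mod 23)
  r_1 = 38 (mod 529)
Final: r = 38 satisfies f(r) ≡ 0 mod 23^2.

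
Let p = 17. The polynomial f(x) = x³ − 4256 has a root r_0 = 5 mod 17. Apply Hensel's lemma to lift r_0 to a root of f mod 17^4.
r_3 = 31931 (mod 83521)

Hensel: r_{i+1} = r_i − f(r_i)/f′(r_i) mod 17^{i+2}, where f′(x) = 3x². Iterate:
  r_0 = 5 (mod 17)
  r_1 = 141 (mod 289)
  r_2 = 2453 (mod 4913)
  r_3 = 31931 (mod 83521)
Final: r = 31931 with f(r) ≡ 0 mod 17^4.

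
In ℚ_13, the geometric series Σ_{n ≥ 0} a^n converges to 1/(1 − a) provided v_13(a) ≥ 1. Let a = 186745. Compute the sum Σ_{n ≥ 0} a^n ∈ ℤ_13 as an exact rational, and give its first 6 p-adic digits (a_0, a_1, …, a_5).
Σ a^n = 1/(1 − a) = -1/186744;  first 6 digits = (1, 0, 0, 7, 6, 0)

v_13(a) = 3 ≥ 1, so the series converges in ℤ_13 to 1/(1 − a) = 1/(1 − 186745) = -1/186744. Expand this rational in ℤ_13: compute digits iteratively via d_i = x_i mod 13, x_{i+1} = (x_i − d_i)/13. The first 6 digits are (1, 0, 0, 7, 6, 0).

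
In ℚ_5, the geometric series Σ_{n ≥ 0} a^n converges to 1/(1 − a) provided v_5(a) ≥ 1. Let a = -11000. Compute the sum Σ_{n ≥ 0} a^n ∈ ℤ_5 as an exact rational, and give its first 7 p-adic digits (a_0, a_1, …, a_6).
Σ a^n = 1/(1 − a) = 1/11001;  first 7 digits = (1, 0, 0, 2, 2, 1, 3)

v_5(a) = 3 ≥ 1, so the series converges in ℤ_5 to 1/(1 − a) = 1/(1 − (-11000)) = 1/11001. Expand this rational in ℤ_5: compute digits iteratively via d_i = x_i mod 5, x_{i+1} = (x_i − d_i)/5. The first 7 digits are (1, 0, 0, 2, 2, 1, 3).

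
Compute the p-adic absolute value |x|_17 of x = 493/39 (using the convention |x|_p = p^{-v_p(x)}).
|493/39|_17 = 1/17

Step 1 — compute v_17(x) by factoring powers of 17 out of the numerator and denominator: v_17(493/39) = 1. Step 2 — apply |x|_p = p^{-v_p(x)} = 17^{-1} = 1/17.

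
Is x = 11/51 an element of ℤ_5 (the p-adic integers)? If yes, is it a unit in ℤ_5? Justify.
x ∈ ℤ_5^× (unit); v_5(x) = 0

ℤ_5 = {x ∈ ℚ_5 : v_5(x) ≥ 0} and ℤ_5^× = {x ∈ ℤ_5 : v_5(x) = 0}. Here v_5(11/51) = v_5(num) − v_5(den) = 0; compare against these criteria.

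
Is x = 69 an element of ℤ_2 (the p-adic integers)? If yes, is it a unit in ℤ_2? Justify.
x ∈ ℤ_2^× (unit); v_2(x) = 0

ℤ_2 = {x ∈ ℚ_2 : v_2(x) ≥ 0} and ℤ_2^× = {x ∈ ℤ_2 : v_2(x) = 0}. Here v_2(69) = v_2(num) − v_2(den) = 0; compare against these criteria.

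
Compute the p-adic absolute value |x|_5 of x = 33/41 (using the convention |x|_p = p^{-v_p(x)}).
|33/41|_5 = 1

Step 1 — compute v_5(x) by factoring powers of 5 out of the numerator and denominator: v_5(33/41) = 0. Step 2 — apply |x|_p = p^{-v_p(x)} = 5^{0} = 1.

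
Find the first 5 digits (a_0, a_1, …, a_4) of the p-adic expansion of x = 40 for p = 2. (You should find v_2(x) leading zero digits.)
(a_0, …, a_4) = (0, 0, 0, 1, 0)

v_2(40) = 3, so a_0 = ... = a_2 = 0. Factor out: x = 2^3 · u with u = 5 a unit in ℤ_2. Expand u iteratively via a_{v+i} = u_i mod 2, u_{i+1} = (u_i − a_{v+i})/2:
  u_0 = 5;  a_3 = 1;  u_1 = (u_0 − 1)/2 = 2
  u_1 = 2;  a_4 = 0;  u_2 = (u_1 − 0)/2 = 1
Digits: (0, 0, 0, 1, 0).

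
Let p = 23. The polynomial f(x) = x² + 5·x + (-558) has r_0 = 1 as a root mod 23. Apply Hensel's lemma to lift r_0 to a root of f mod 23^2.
r_1 = 231 (mod 529)

Hensel: r_{i+1} = r_i − f(r_i)·(f′(r_i))^{-1} mod 23^{i+2}, f′(x) = 2x + 5. Iterate:
  r_0 = 1 (mod 23)
  r_1 = 231 (mod 529)
Final: r = 231 satisfies f(r) ≡ 0 mod 23^2.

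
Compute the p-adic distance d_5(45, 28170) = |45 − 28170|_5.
d_5(45, 28170) = 1/3125

Step 1 — x − y = 45 − 28170 = -28125. Step 2 — v_5(-28125) = 5 (factor: -28125 = −(5^5 · 9); the sign does not affect v_p). Step 3 — |x − y|_5 = 5^{-5} = 1/3125.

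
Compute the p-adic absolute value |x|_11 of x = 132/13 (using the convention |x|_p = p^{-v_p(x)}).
|132/13|_11 = 1/11

Step 1 — compute v_11(x) by factoring powers of 11 out of the numerator and denominator: v_11(132/13) = 1. Step 2 — apply |x|_p = p^{-v_p(x)} = 11^{-1} = 1/11.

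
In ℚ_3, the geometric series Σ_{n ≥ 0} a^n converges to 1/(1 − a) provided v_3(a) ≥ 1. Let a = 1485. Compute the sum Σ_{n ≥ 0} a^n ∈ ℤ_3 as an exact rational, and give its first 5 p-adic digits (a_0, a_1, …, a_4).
Σ a^n = 1/(1 − a) = -1/1484;  first 5 digits = (1, 0, 0, 1, 0)

v_3(a) = 3 ≥ 1, so the series converges in ℤ_3 to 1/(1 − a) = 1/(1 − 1485) = -1/1484. Expand this rational in ℤ_3: compute digits iteratively via d_i = x_i mod 3, x_{i+1} = (x_i − d_i)/3. The first 5 digits are (1, 0, 0, 1, 0).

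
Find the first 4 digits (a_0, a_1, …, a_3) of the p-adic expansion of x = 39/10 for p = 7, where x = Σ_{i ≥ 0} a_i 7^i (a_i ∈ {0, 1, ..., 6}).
(a_0, …, a_3) = (6, 6, 4, 0)

v_7(39/10) = 0 (numerator and denominator both coprime to 7), so x ∈ ℤ_7^×. Compute digits iteratively via a_i = x_i mod 7, x_{i+1} = (x_i − a_i)/7, with x_0 = x:
  x_0 = 39/10;  a_0 = 6;  x_1 = (x_0 − 6)/7 = -3/10
  x_1 = -3/10;  a_1 = 6;  x_2 = (x_1 − 6)/7 = -9/10
  x_2 = -9/10;  a_2 = 4;  x_3 = (x_2 − 4)/7 = -7/10
  x_3 = -7/10;  a_3 = 0;  x_4 = (x_3 − 0)/7 = -1/10
Digits: (6, 6, 4, 0).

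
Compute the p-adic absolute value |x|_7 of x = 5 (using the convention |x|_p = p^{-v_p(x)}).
|5|_7 = 1

Step 1 — compute v_7(x) by factoring powers of 7 out of the numerator and denominator: v_7(5) = 0. Step 2 — apply |x|_p = p^{-v_p(x)} = 7^{0} = 1.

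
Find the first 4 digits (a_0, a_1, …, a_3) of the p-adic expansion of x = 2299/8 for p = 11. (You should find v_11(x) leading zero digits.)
(a_0, …, a_3) = (0, 0, 1, 7)

v_11(2299/8) = 2, so a_0 = ... = a_1 = 0. Factor out: x = 11^2 · u with u = 19/8 a unit in ℤ_11. Expand u iteratively via a_{v+i} = u_i mod 11, u_{i+1} = (u_i − a_{v+i})/11:
  u_0 = 19/8;  a_2 = 1;  u_1 = (u_0 − 1)/11 = 1/8
  u_1 = 1/8;  a_3 = 7;  u_2 = (u_1 − 7)/11 = -5/8
Digits: (0, 0, 1, 7).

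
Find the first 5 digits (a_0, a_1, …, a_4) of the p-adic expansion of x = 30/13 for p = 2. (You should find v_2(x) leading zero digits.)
(a_0, …, a_4) = (0, 1, 1, 0, 1)

v_2(30/13) = 1, so a_0 = ... = a_0 = 0. Factor out: x = 2^1 · u with u = 15/13 a unit in ℤ_2. Expand u iteratively via a_{v+i} = u_i mod 2, u_{i+1} = (u_i − a_{v+i})/2:
  u_0 = 15/13;  a_1 = 1;  u_1 = (u_0 − 1)/2 = 1/13
  u_1 = 1/13;  a_2 = 1;  u_2 = (u_1 − 1)/2 = -6/13
  u_2 = -6/13;  a_3 = 0;  u_3 = (u_2 − 0)/2 = -3/13
  u_3 = -3/13;  a_4 = 1;  u_4 = (u_3 − 1)/2 = -8/13
Digits: (0, 1, 1, 0, 1).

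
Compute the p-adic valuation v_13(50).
v_13(50) = 0

v_13(n) is the largest exponent k such that 13^k divides n. Factor out: 50 = 13^0 · 50. (Sign doesn't affect v_p.) So v_13(50) = 0.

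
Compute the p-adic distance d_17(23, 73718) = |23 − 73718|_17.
d_17(23, 73718) = 1/4913

Step 1 — x − y = 23 − 73718 = -73695. Step 2 — v_17(-73695) = 3 (factor: -73695 = −(17^3 · 15); the sign does not affect v_p). Step 3 — |x − y|_17 = 17^{-3} = 1/4913.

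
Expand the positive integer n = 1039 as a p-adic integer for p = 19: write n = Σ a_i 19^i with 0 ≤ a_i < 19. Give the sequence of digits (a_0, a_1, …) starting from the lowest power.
(a_0, a_1, …) = (13, 16, 2)

Repeated division by 19 gives the digits low-to-high: 1039 = 13 + 16·19^1 + 2·19^2. Digit sequence: (13, 16, 2).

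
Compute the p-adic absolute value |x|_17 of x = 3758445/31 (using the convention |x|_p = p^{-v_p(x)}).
|3758445/31|_17 = 1/83521

Step 1 — compute v_17(x) by factoring powers of 17 out of the numerator and denominator: v_17(3758445/31) = 4. Step 2 — apply |x|_p = p^{-v_p(x)} = 17^{-4} = 1/83521.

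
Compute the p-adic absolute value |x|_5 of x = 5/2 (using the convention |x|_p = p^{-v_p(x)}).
|5/2|_5 = 1/5

Step 1 — compute v_5(x) by factoring powers of 5 out of the numerator and denominator: v_5(5/2) = 1. Step 2 — apply |x|_p = p^{-v_p(x)} = 5^{-1} = 1/5.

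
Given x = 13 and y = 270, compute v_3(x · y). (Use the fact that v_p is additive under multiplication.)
v_3(3510) = 3

v_p(x) = 0 (factor: 13 = 3^0 · 13); v_p(y) = 3 (factor: 270 = 3^3 · 10). Additivity: v_p(xy) = v_p(x) + v_p(y) = 0 + 3 = 3. (Direct check: xy = 3510 = 3^3 · (130).)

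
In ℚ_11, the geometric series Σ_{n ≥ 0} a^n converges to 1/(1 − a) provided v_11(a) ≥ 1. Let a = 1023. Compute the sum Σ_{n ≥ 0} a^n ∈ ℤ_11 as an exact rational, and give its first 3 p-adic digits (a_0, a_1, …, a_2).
Σ a^n = 1/(1 − a) = -1/1022;  first 3 digits = (1, 5, 0)

v_11(a) = 1 ≥ 1, so the series converges in ℤ_11 to 1/(1 − a) = 1/(1 − 1023) = -1/1022. Expand this rational in ℤ_11: compute digits iteratively via d_i = x_i mod 11, x_{i+1} = (x_i − d_i)/11. The first 3 digits are (1, 5, 0).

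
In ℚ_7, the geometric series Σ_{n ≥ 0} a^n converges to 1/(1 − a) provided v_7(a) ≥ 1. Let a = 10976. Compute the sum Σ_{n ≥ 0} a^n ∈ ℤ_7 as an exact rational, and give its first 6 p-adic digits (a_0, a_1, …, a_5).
Σ a^n = 1/(1 − a) = -1/10975;  first 6 digits = (1, 0, 0, 4, 4, 0)

v_7(a) = 3 ≥ 1, so the series converges in ℤ_7 to 1/(1 − a) = 1/(1 − 10976) = -1/10975. Expand this rational in ℤ_7: compute digits iteratively via d_i = x_i mod 7, x_{i+1} = (x_i − d_i)/7. The first 6 digits are (1, 0, 0, 4, 4, 0).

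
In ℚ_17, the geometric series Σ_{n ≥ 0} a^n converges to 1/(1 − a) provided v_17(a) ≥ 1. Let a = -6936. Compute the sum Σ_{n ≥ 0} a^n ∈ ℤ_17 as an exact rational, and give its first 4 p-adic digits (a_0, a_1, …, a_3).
Σ a^n = 1/(1 − a) = 1/6937;  first 4 digits = (1, 0, 10, 15)

v_17(a) = 2 ≥ 1, so the series converges in ℤ_17 to 1/(1 − a) = 1/(1 − (-6936)) = 1/6937. Expand this rational in ℤ_17: compute digits iteratively via d_i = x_i mod 17, x_{i+1} = (x_i − d_i)/17. The first 4 digits are (1, 0, 10, 15).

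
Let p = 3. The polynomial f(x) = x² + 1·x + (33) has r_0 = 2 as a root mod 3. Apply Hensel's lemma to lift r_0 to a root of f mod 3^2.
r_1 = 5 (mod 9)

Hensel: r_{i+1} = r_i − f(r_i)·(f′(r_i))^{-1} mod 3^{i+2}, f′(x) = 2x + 1. Iterate:
  r_0 = 2 (mod 3)
  r_1 = 5 (mod 9)
Final: r = 5 satisfies f(r) ≡ 0 mod 3^2.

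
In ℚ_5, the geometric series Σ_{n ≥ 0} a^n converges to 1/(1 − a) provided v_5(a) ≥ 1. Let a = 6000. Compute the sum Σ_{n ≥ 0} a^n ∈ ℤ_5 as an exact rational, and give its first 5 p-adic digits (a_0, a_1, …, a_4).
Σ a^n = 1/(1 − a) = -1/5999;  first 5 digits = (1, 0, 0, 3, 4)

v_5(a) = 3 ≥ 1, so the series converges in ℤ_5 to 1/(1 − a) = 1/(1 − 6000) = -1/5999. Expand this rational in ℤ_5: compute digits iteratively via d_i = x_i mod 5, x_{i+1} = (x_i − d_i)/5. The first 5 digits are (1, 0, 0, 3, 4).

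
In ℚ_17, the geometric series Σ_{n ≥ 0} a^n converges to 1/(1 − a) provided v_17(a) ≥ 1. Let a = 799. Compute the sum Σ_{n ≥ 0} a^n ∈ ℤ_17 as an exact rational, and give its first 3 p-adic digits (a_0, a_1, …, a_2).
Σ a^n = 1/(1 − a) = -1/798;  first 3 digits = (1, 13, 1)

v_17(a) = 1 ≥ 1, so the series converges in ℤ_17 to 1/(1 − a) = 1/(1 − 799) = -1/798. Expand this rational in ℤ_17: compute digits iteratively via d_i = x_i mod 17, x_{i+1} = (x_i − d_i)/17. The first 3 digits are (1, 13, 1).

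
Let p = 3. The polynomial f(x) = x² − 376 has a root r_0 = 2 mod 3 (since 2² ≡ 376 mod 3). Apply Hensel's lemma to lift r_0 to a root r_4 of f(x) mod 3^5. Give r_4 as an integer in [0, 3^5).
r_4 = 113 (mod 243)

Hensel's recurrence: r_{i+1} = r_i − f(r_i)·(f′(r_i))^{-1} mod 3^{i+2}, with f′(x) = 2x. Iterate:
  r_0 = 2 (mod 3)
  r_1 = 5 (mod 9)
  r_2 = 5 (mod 27)
  r_3 = 32 (mod 81)
  r_4 = 113 (mod 243)
Final: r_4 = 113, and one checks f(r_4) ≡ 0 mod 3^5.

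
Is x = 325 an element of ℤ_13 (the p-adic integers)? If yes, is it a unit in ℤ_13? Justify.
x ∈ ℤ_13 but not a unit; v_13(x) = 1 > 0

ℤ_13 = {x ∈ ℚ_13 : v_13(x) ≥ 0} and ℤ_13^× = {x ∈ ℤ_13 : v_13(x) = 0}. Here v_13(325) = v_13(num) − v_13(den) = 1; compare against these criteria.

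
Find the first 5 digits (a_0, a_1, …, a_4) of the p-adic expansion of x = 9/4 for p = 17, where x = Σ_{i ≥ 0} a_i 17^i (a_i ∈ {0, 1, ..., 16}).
(a_0, …, a_4) = (15, 12, 12, 12, 12)

v_17(9/4) = 0 (numerator and denominator both coprime to 17), so x ∈ ℤ_17^×. Compute digits iteratively via a_i = x_i mod 17, x_{i+1} = (x_i − a_i)/17, with x_0 = x:
  x_0 = 9/4;  a_0 = 15;  x_1 = (x_0 − 15)/17 = -3/4
  x_1 = -3/4;  a_1 = 12;  x_2 = (x_1 − 12)/17 = -3/4
  x_2 = -3/4;  a_2 = 12;  x_3 = (x_2 − 12)/17 = -3/4
  x_3 = -3/4;  a_3 = 12;  x_4 = (x_3 − 12)/17 = -3/4
  x_4 = -3/4;  a_4 = 12;  x_5 = (x_4 − 12)/17 = -3/4
Digits: (15, 12, 12, 12, 12).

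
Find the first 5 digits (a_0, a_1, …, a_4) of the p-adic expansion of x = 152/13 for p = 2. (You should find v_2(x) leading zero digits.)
(a_0, …, a_4) = (0, 0, 0, 1, 1)

v_2(152/13) = 3, so a_0 = ... = a_2 = 0. Factor out: x = 2^3 · u with u = 19/13 a unit in ℤ_2. Expand u iteratively via a_{v+i} = u_i mod 2, u_{i+1} = (u_i − a_{v+i})/2:
  u_0 = 19/13;  a_3 = 1;  u_1 = (u_0 − 1)/2 = 3/13
  u_1 = 3/13;  a_4 = 1;  u_2 = (u_1 − 1)/2 = -5/13
Digits: (0, 0, 0, 1, 1).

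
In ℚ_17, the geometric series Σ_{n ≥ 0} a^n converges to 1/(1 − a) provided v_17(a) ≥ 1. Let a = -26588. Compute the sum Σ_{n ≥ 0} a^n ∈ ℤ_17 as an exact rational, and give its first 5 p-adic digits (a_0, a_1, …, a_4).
Σ a^n = 1/(1 − a) = 1/26589;  first 5 digits = (1, 0, 10, 11, 14)

v_17(a) = 2 ≥ 1, so the series converges in ℤ_17 to 1/(1 − a) = 1/(1 − (-26588)) = 1/26589. Expand this rational in ℤ_17: compute digits iteratively via d_i = x_i mod 17, x_{i+1} = (x_i − d_i)/17. The first 5 digits are (1, 0, 10, 11, 14).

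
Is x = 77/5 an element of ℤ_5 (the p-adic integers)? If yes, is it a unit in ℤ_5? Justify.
x ∉ ℤ_5 (v_5(x) = -1 < 0)

ℤ_5 = {x ∈ ℚ_5 : v_5(x) ≥ 0} and ℤ_5^× = {x ∈ ℤ_5 : v_5(x) = 0}. Here v_5(77/5) = v_5(num) − v_5(den) = -1; compare against these criteria.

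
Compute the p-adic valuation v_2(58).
v_2(58) = 1

v_2(n) is the largest exponent k such that 2^k divides n. Factor out: 58 = 2^1 · 29. (Sign doesn't affect v_p.) So v_2(58) = 1.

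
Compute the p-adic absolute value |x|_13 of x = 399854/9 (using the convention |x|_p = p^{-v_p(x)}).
|399854/9|_13 = 1/28561

Step 1 — compute v_13(x) by factoring powers of 13 out of the numerator and denominator: v_13(399854/9) = 4. Step 2 — apply |x|_p = p^{-v_p(x)} = 13^{-4} = 1/28561.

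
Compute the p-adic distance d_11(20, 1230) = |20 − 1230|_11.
d_11(20, 1230) = 1/121

Step 1 — x − y = 20 − 1230 = -1210. Step 2 — v_11(-1210) = 2 (factor: -1210 = −(11^2 · 10); the sign does not affect v_p). Step 3 — |x − y|_11 = 11^{-2} = 1/121.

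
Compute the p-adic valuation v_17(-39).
v_17(-39) = 0

v_17(n) is the largest exponent k such that 17^k divides n. Factor out: -39 = -17^0 · 39. (Sign doesn't affect v_p.) So v_17(-39) = 0.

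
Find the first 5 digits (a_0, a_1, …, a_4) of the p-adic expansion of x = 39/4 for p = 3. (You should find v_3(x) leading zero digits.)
(a_0, …, a_4) = (0, 1, 0, 1, 2)

v_3(39/4) = 1, so a_0 = ... = a_0 = 0. Factor out: x = 3^1 · u with u = 13/4 a unit in ℤ_3. Expand u iteratively via a_{v+i} = u_i mod 3, u_{i+1} = (u_i − a_{v+i})/3:
  u_0 = 13/4;  a_1 = 1;  u_1 = (u_0 − 1)/3 = 3/4
  u_1 = 3/4;  a_2 = 0;  u_2 = (u_1 − 0)/3 = 1/4
  u_2 = 1/4;  a_3 = 1;  u_3 = (u_2 − 1)/3 = -1/4
  u_3 = -1/4;  a_4 = 2;  u_4 = (u_3 − 2)/3 = -3/4
Digits: (0, 1, 0, 1, 2).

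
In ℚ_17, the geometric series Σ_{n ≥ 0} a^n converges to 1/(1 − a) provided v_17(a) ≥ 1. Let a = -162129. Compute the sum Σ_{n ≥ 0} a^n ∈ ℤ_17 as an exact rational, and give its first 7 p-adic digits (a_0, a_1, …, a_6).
Σ a^n = 1/(1 − a) = 1/162130;  first 7 digits = (1, 0, 0, 1, 15, 16, 0)

v_17(a) = 3 ≥ 1, so the series converges in ℤ_17 to 1/(1 − a) = 1/(1 − (-162129)) = 1/162130. Expand this rational in ℤ_17: compute digits iteratively via d_i = x_i mod 17, x_{i+1} = (x_i − d_i)/17. The first 7 digits are (1, 0, 0, 1, 15, 16, 0).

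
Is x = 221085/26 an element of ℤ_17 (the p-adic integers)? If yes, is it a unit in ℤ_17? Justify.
x ∈ ℤ_17 but not a unit; v_17(x) = 3 > 0

ℤ_17 = {x ∈ ℚ_17 : v_17(x) ≥ 0} and ℤ_17^× = {x ∈ ℤ_17 : v_17(x) = 0}. Here v_17(221085/26) = v_17(num) − v_17(den) = 3; compare against these criteria.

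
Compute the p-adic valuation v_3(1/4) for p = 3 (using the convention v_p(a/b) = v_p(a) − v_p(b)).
v_3(1/4) = 0

Factor powers of 3 from the numerator and denominator of the reduced fraction: 1 = 3^0 · 1 and 4 = 3^0 · 4. Apply v_p(a/b) = v_p(a) − v_p(b): v_3(1/4) = 0 − 0 = 0.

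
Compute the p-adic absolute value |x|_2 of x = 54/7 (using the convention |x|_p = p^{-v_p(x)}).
|54/7|_2 = 1/2

Step 1 — compute v_2(x) by factoring powers of 2 out of the numerator and denominator: v_2(54/7) = 1. Step 2 — apply |x|_p = p^{-v_p(x)} = 2^{-1} = 1/2.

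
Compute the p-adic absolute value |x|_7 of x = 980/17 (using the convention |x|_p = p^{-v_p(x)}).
|980/17|_7 = 1/49

Step 1 — compute v_7(x) by factoring powers of 7 out of the numerator and denominator: v_7(980/17) = 2. Step 2 — apply |x|_p = p^{-v_p(x)} = 7^{-2} = 1/49.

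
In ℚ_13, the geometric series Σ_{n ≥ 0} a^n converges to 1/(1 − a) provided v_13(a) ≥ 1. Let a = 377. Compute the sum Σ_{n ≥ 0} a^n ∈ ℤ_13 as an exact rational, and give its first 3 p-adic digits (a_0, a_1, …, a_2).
Σ a^n = 1/(1 − a) = -1/376;  first 3 digits = (1, 3, 11)

v_13(a) = 1 ≥ 1, so the series converges in ℤ_13 to 1/(1 − a) = 1/(1 − 377) = -1/376. Expand this rational in ℤ_13: compute digits iteratively via d_i = x_i mod 13, x_{i+1} = (x_i − d_i)/13. The first 3 digits are (1, 3, 11).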